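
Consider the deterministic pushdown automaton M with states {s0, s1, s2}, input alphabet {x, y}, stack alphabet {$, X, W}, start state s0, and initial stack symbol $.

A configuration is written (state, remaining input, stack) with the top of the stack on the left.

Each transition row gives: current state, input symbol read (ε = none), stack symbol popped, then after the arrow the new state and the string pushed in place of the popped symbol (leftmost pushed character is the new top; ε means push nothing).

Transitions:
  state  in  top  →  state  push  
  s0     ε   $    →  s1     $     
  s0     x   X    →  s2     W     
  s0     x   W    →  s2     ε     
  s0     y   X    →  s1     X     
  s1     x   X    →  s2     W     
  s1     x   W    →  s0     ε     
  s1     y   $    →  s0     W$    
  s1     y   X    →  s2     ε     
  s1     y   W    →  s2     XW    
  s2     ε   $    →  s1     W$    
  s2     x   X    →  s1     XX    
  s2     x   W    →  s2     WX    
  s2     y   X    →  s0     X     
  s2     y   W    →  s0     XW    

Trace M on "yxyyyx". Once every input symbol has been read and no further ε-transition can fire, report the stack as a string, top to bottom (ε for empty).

WW$

(s0, yxyyyx, $)
  ε-move, top $: go to s1, push $ → (s1, yxyyyx, $)
  read y, top $: go to s0, push W$ → (s0, xyyyx, W$)
  read x, top W: go to s2, push ε → (s2, yyyx, $)
  ε-move, top $: go to s1, push W$ → (s1, yyyx, W$)
  read y, top W: go to s2, push XW → (s2, yyx, XW$)
  read y, top X: go to s0, push X → (s0, yx, XW$)
  read y, top X: go to s1, push X → (s1, x, XW$)
  read x, top X: go to s2, push W → (s2, ε, WW$)
All input consumed in state s2 with stack WW$.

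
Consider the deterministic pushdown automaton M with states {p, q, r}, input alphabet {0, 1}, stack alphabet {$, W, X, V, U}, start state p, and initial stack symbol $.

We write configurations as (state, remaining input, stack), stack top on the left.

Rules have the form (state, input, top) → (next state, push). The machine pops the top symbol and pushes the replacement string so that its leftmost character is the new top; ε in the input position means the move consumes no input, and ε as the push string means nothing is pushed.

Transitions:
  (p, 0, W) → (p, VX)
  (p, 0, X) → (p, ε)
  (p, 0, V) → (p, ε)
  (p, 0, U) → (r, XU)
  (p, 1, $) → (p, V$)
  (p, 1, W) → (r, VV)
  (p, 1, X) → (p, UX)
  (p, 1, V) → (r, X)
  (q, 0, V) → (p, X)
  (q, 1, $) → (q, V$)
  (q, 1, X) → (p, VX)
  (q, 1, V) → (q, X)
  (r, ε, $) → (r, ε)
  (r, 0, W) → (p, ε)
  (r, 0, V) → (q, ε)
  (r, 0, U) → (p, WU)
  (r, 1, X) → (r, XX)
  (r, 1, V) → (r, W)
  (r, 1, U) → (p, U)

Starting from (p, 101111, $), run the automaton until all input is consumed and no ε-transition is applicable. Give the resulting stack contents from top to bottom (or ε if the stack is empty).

(p, 101111, $)
  read 1, top $: go to p, push V$ → (p, 01111, V$)
  read 0, top V: go to p, push ε → (p, 1111, $)
  read 1, top $: go to p, push V$ → (p, 111, V$)
  read 1, top V: go to r, push X → (r, 11, X$)
  read 1, top X: go to r, push XX → (r, 1, XX$)
  read 1, top X: go to r, push XX → (r, ε, XXX$)
All input consumed in state r with stack XXX$.

XXX$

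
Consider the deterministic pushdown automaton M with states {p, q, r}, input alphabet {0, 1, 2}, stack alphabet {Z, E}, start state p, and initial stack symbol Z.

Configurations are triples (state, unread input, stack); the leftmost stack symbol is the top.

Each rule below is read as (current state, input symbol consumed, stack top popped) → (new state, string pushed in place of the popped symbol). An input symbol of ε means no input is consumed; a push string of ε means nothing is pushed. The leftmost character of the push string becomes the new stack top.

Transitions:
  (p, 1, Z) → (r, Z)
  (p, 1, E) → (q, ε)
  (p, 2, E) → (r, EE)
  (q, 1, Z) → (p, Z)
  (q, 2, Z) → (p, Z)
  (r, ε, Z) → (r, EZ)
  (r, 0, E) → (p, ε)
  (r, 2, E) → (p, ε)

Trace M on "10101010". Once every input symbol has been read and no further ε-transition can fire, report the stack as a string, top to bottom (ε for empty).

(p, 10101010, Z)
  read 1, top Z: go to r, push Z → (r, 0101010, Z)
  ε-move, top Z: go to r, push EZ → (r, 0101010, EZ)
  read 0, top E: go to p, push ε → (p, 101010, Z)
  read 1, top Z: go to r, push Z → (r, 01010, Z)
  ε-move, top Z: go to r, push EZ → (r, 01010, EZ)
  read 0, top E: go to p, push ε → (p, 1010, Z)
  read 1, top Z: go to r, push Z → (r, 010, Z)
  ε-move, top Z: go to r, push EZ → (r, 010, EZ)
  read 0, top E: go to p, push ε → (p, 10, Z)
  read 1, top Z: go to r, push Z → (r, 0, Z)
  ε-move, top Z: go to r, push EZ → (r, 0, EZ)
  read 0, top E: go to p, push ε → (p, ε, Z)
All input consumed in state p with stack Z.

Z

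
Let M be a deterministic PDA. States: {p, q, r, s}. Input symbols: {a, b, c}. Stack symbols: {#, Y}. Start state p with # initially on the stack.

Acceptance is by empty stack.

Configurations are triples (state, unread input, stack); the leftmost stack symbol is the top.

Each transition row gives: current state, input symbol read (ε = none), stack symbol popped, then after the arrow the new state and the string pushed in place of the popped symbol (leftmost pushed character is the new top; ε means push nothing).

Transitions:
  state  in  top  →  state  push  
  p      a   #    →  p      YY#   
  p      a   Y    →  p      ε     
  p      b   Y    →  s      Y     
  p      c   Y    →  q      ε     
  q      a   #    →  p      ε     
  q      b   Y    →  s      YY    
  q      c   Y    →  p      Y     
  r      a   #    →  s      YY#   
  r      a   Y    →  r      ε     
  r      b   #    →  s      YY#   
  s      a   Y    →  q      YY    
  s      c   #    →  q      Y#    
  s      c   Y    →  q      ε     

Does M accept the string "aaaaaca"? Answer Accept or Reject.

Accept

(p, aaaaaca, #) ⊢ (p, aaaaca, YY#) ⊢ (p, aaaca, Y#) ⊢ (p, aaca, #) ⊢ (p, aca, YY#) ⊢ (p, ca, Y#) ⊢ (q, a, #) ⊢ (p, ε, ε)
All input consumed and the stack is empty.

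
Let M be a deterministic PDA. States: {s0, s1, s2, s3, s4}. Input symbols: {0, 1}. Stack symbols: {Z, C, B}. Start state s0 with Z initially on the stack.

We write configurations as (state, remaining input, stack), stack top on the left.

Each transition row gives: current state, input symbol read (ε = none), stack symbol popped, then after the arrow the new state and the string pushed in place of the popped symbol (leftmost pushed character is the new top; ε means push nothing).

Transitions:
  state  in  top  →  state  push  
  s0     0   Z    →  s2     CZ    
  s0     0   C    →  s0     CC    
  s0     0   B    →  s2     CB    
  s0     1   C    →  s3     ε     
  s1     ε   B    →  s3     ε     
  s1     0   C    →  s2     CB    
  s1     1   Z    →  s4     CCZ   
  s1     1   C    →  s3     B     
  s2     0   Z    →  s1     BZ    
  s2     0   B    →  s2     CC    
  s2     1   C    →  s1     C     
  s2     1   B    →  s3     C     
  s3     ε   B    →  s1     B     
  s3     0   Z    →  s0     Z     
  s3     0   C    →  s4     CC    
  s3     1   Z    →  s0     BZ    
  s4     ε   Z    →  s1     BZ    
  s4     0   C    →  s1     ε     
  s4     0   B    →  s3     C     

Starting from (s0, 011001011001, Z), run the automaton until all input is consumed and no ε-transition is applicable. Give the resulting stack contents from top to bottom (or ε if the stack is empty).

CZ

(s0, 011001011001, Z) ⊢ (s2, 11001011001, CZ) ⊢ (s1, 1001011001, CZ) ⊢ (s3, 001011001, BZ) ⊢ (s1, 001011001, BZ) ⊢ (s3, 001011001, Z) ⊢ (s0, 01011001, Z) ⊢ (s2, 1011001, CZ) ⊢ (s1, 011001, CZ) ⊢ (s2, 11001, CBZ) ⊢ (s1, 1001, CBZ) ⊢ (s3, 001, BBZ) ⊢ (s1, 001, BBZ) ⊢ (s3, 001, BZ) ⊢ (s1, 001, BZ) ⊢ (s3, 001, Z) ⊢ (s0, 01, Z) ⊢ (s2, 1, CZ) ⊢ (s1, ε, CZ)
All input consumed in state s1 with stack CZ.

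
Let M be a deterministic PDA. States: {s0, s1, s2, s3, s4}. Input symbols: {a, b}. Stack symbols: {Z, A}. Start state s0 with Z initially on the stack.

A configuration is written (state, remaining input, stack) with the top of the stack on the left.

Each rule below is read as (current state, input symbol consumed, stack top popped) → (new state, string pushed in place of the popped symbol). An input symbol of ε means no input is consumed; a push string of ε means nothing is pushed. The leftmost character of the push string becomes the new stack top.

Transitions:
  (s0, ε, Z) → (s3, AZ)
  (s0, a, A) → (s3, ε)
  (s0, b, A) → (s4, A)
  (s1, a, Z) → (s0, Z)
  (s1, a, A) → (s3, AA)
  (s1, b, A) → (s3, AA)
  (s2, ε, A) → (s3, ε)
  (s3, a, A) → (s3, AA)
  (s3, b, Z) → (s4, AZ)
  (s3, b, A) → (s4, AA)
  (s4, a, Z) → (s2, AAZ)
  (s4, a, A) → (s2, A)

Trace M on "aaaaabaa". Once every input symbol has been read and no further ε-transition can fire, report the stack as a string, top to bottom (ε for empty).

(s0, aaaaabaa, Z)
  ε-move, top Z: go to s3, push AZ → (s3, aaaaabaa, AZ)
  read a, top A: go to s3, push AA → (s3, aaaabaa, AAZ)
  read a, top A: go to s3, push AA → (s3, aaabaa, AAAZ)
  read a, top A: go to s3, push AA → (s3, aabaa, AAAAZ)
  read a, top A: go to s3, push AA → (s3, abaa, AAAAAZ)
  read a, top A: go to s3, push AA → (s3, baa, AAAAAAZ)
  read b, top A: go to s4, push AA → (s4, aa, AAAAAAAZ)
  read a, top A: go to s2, push A → (s2, a, AAAAAAAZ)
  ε-move, top A: go to s3, push ε → (s3, a, AAAAAAZ)
  read a, top A: go to s3, push AA → (s3, ε, AAAAAAAZ)
All input consumed in state s3 with stack AAAAAAAZ.

AAAAAAAZ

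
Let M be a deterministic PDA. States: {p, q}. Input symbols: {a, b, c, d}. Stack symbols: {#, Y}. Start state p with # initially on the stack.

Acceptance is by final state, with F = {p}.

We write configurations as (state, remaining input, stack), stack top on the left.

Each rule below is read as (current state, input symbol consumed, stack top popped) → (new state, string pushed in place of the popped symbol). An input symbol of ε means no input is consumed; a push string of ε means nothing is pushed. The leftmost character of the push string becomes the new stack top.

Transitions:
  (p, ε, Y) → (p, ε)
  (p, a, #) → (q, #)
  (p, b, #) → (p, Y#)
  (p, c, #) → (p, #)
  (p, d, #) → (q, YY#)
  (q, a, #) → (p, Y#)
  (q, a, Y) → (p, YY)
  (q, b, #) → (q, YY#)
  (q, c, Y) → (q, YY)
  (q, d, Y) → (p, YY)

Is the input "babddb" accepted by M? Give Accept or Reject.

(p, babddb, #)
  read b, top #: go to p, push Y# → (p, abddb, Y#)
  ε-move, top Y: go to p, push ε → (p, abddb, #)
  read a, top #: go to q, push # → (q, bddb, #)
  read b, top #: go to q, push YY# → (q, ddb, YY#)
  read d, top Y: go to p, push YY → (p, db, YYY#)
  ε-move, top Y: go to p, push ε → (p, db, YY#)
  ε-move, top Y: go to p, push ε → (p, db, Y#)
  ε-move, top Y: go to p, push ε → (p, db, #)
  read d, top #: go to q, push YY# → (q, b, YY#)
No transition applies at (q, b, YY#); input not fully consumed.

Reject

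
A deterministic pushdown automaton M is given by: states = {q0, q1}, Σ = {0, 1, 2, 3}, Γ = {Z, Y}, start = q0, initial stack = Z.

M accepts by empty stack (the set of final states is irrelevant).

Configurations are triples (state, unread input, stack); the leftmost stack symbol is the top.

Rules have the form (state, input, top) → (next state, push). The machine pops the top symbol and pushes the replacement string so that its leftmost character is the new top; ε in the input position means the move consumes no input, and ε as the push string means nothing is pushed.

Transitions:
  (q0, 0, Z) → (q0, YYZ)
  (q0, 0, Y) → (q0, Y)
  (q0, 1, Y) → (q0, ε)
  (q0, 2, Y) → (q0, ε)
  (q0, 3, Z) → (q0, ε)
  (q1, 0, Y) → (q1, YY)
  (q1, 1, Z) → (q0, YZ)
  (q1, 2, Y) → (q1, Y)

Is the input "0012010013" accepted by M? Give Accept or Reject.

(q0, 0012010013, Z)
  read 0, top Z: go to q0, push YYZ → (q0, 012010013, YYZ)
  read 0, top Y: go to q0, push Y → (q0, 12010013, YYZ)
  read 1, top Y: go to q0, push ε → (q0, 2010013, YZ)
  read 2, top Y: go to q0, push ε → (q0, 010013, Z)
  read 0, top Z: go to q0, push YYZ → (q0, 10013, YYZ)
  read 1, top Y: go to q0, push ε → (q0, 0013, YZ)
  read 0, top Y: go to q0, push Y → (q0, 013, YZ)
  read 0, top Y: go to q0, push Y → (q0, 13, YZ)
  read 1, top Y: go to q0, push ε → (q0, 3, Z)
  read 3, top Z: go to q0, push ε → (q0, ε, ε)
All input consumed and the stack is empty.

Accept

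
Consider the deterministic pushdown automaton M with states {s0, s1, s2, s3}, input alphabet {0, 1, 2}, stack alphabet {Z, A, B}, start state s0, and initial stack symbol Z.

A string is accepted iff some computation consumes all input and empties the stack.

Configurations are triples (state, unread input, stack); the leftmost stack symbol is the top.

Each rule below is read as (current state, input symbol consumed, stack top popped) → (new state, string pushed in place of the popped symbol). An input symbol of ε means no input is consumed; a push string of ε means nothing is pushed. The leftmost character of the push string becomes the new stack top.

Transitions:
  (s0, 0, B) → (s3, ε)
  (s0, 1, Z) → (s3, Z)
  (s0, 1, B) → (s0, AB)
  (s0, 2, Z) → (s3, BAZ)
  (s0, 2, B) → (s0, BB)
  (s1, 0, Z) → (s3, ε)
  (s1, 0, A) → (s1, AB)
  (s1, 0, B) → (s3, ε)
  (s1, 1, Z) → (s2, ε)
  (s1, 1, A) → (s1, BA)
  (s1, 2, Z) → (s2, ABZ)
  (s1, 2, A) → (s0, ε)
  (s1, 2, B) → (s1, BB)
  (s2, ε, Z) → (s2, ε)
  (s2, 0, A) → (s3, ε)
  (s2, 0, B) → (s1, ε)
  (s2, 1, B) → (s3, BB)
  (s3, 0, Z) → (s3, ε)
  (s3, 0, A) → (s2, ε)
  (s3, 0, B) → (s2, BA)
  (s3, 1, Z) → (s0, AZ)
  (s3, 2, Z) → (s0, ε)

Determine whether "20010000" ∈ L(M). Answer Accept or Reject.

(s0, 20010000, Z)
  read 2, top Z: go to s3, push BAZ → (s3, 0010000, BAZ)
  read 0, top B: go to s2, push BA → (s2, 010000, BAAZ)
  read 0, top B: go to s1, push ε → (s1, 10000, AAZ)
  read 1, top A: go to s1, push BA → (s1, 0000, BAAZ)
  read 0, top B: go to s3, push ε → (s3, 000, AAZ)
  read 0, top A: go to s2, push ε → (s2, 00, AZ)
  read 0, top A: go to s3, push ε → (s3, 0, Z)
  read 0, top Z: go to s3, push ε → (s3, ε, ε)
All input consumed and the stack is empty.

Accept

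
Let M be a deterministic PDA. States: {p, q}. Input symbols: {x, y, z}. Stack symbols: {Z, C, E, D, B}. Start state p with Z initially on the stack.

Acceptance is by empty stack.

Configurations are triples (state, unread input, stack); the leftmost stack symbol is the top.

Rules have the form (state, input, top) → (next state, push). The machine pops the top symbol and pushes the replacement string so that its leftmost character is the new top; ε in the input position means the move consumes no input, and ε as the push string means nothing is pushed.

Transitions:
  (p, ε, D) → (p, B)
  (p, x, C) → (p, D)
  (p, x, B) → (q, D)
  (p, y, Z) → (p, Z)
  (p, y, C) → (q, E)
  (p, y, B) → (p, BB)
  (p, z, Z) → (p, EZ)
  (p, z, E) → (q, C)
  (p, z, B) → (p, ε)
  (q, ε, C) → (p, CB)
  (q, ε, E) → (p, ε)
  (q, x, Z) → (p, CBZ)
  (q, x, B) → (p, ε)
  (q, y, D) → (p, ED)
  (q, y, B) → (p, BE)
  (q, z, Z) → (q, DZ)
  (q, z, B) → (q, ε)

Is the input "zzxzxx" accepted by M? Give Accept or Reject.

(p, zzxzxx, Z)
  read z, top Z: go to p, push EZ → (p, zxzxx, EZ)
  read z, top E: go to q, push C → (q, xzxx, CZ)
  ε-move, top C: go to p, push CB → (p, xzxx, CBZ)
  read x, top C: go to p, push D → (p, zxx, DBZ)
  ε-move, top D: go to p, push B → (p, zxx, BBZ)
  read z, top B: go to p, push ε → (p, xx, BZ)
  read x, top B: go to q, push D → (q, x, DZ)
No transition applies at (q, x, DZ); input not fully consumed.

Reject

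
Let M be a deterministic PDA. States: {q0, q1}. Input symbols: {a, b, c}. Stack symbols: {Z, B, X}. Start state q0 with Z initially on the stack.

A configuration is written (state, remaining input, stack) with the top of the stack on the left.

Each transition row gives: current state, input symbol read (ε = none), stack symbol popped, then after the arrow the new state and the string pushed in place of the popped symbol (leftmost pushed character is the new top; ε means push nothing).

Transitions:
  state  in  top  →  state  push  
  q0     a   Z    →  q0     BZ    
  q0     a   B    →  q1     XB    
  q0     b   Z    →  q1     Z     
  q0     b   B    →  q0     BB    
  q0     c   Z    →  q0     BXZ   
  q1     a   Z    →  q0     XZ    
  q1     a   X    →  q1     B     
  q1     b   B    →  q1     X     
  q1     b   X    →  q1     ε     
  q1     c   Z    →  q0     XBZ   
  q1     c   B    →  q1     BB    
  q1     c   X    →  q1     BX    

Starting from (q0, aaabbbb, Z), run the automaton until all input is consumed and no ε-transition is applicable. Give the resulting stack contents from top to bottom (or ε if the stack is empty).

Z

(q0, aaabbbb, Z) ⊢ (q0, aabbbb, BZ) ⊢ (q1, abbbb, XBZ) ⊢ (q1, bbbb, BBZ) ⊢ (q1, bbb, XBZ) ⊢ (q1, bb, BZ) ⊢ (q1, b, XZ) ⊢ (q1, ε, Z)
All input consumed in state q1 with stack Z.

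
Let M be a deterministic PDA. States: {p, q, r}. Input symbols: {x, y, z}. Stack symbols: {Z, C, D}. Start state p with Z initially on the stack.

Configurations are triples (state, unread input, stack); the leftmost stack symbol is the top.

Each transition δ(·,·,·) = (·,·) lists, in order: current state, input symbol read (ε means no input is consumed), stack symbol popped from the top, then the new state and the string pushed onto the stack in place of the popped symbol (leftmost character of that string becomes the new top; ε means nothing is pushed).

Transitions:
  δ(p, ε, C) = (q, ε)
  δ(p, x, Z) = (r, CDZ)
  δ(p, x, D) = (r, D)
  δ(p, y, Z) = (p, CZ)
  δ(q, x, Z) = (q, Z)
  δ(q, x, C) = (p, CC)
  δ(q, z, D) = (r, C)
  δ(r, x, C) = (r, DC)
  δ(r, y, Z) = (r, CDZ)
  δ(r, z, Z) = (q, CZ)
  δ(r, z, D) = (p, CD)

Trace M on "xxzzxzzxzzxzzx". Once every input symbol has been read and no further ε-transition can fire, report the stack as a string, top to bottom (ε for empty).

(p, xxzzxzzxzzxzzx, Z)
  read x, top Z: go to r, push CDZ → (r, xzzxzzxzzxzzx, CDZ)
  read x, top C: go to r, push DC → (r, zzxzzxzzxzzx, DCDZ)
  read z, top D: go to p, push CD → (p, zxzzxzzxzzx, CDCDZ)
  ε-move, top C: go to q, push ε → (q, zxzzxzzxzzx, DCDZ)
  read z, top D: go to r, push C → (r, xzzxzzxzzx, CCDZ)
  read x, top C: go to r, push DC → (r, zzxzzxzzx, DCCDZ)
  read z, top D: go to p, push CD → (p, zxzzxzzx, CDCCDZ)
  ε-move, top C: go to q, push ε → (q, zxzzxzzx, DCCDZ)
  read z, top D: go to r, push C → (r, xzzxzzx, CCCDZ)
  read x, top C: go to r, push DC → (r, zzxzzx, DCCCDZ)
  read z, top D: go to p, push CD → (p, zxzzx, CDCCCDZ)
  ε-move, top C: go to q, push ε → (q, zxzzx, DCCCDZ)
  read z, top D: go to r, push C → (r, xzzx, CCCCDZ)
  read x, top C: go to r, push DC → (r, zzx, DCCCCDZ)
  read z, top D: go to p, push CD → (p, zx, CDCCCCDZ)
  ε-move, top C: go to q, push ε → (q, zx, DCCCCDZ)
  read z, top D: go to r, push C → (r, x, CCCCCDZ)
  read x, top C: go to r, push DC → (r, ε, DCCCCCDZ)
All input consumed in state r with stack DCCCCCDZ.

DCCCCCDZ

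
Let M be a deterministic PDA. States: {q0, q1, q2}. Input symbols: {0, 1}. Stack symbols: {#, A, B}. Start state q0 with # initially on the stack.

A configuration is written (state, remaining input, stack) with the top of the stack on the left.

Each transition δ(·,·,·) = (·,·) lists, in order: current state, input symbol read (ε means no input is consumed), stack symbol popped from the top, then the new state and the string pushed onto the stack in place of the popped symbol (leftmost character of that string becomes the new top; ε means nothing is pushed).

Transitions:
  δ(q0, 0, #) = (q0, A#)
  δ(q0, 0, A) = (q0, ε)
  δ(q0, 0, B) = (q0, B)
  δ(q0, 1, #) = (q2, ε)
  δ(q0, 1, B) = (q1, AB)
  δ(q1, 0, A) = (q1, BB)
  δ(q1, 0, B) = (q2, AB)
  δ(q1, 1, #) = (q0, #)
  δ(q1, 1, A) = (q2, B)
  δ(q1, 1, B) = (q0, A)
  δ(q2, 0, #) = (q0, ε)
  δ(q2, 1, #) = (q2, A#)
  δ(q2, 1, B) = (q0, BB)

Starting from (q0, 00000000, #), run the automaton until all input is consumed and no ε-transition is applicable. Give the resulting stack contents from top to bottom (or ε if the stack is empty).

#

(q0, 00000000, #) ⊢ (q0, 0000000, A#) ⊢ (q0, 000000, #) ⊢ (q0, 00000, A#) ⊢ (q0, 0000, #) ⊢ (q0, 000, A#) ⊢ (q0, 00, #) ⊢ (q0, 0, A#) ⊢ (q0, ε, #)
All input consumed in state q0 with stack #.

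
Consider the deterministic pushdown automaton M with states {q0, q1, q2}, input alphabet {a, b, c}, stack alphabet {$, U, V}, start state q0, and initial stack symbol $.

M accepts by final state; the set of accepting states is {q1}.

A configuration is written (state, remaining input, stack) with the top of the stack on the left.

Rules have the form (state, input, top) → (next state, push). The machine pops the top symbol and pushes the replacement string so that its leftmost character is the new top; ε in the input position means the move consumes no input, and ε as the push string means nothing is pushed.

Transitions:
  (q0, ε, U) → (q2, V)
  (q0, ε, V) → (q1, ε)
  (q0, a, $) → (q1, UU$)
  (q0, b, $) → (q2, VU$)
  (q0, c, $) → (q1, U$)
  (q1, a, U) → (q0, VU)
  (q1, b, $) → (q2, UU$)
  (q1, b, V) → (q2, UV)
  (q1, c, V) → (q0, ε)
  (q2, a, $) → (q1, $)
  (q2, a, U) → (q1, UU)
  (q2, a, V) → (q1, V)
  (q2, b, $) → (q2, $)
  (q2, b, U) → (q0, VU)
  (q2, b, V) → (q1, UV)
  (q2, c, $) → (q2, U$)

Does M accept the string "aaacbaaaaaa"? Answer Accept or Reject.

(q0, aaacbaaaaaa, $)
  read a, top $: go to q1, push UU$ → (q1, aacbaaaaaa, UU$)
  read a, top U: go to q0, push VU → (q0, acbaaaaaa, VUU$)
  ε-move, top V: go to q1, push ε → (q1, acbaaaaaa, UU$)
  read a, top U: go to q0, push VU → (q0, cbaaaaaa, VUU$)
  ε-move, top V: go to q1, push ε → (q1, cbaaaaaa, UU$)
No transition applies at (q1, cbaaaaaa, UU$); input not fully consumed.

Reject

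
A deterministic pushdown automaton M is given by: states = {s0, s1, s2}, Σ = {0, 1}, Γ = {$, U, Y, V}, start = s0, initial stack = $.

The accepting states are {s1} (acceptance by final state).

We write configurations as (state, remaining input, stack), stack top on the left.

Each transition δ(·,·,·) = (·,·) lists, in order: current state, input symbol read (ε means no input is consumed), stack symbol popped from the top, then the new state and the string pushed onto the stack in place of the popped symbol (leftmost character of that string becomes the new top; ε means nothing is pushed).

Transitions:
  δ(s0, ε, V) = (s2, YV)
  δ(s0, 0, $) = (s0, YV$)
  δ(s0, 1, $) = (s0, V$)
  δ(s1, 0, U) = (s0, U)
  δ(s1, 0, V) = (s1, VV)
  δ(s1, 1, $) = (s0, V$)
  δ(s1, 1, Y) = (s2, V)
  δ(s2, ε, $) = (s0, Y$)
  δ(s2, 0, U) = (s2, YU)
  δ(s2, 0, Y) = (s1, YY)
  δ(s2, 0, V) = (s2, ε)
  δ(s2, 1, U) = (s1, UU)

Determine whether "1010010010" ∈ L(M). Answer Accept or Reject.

Reject

(s0, 1010010010, $)
  read 1, top $: go to s0, push V$ → (s0, 010010010, V$)
  ε-move, top V: go to s2, push YV → (s2, 010010010, YV$)
  read 0, top Y: go to s1, push YY → (s1, 10010010, YYV$)
  read 1, top Y: go to s2, push V → (s2, 0010010, VYV$)
  read 0, top V: go to s2, push ε → (s2, 010010, YV$)
  read 0, top Y: go to s1, push YY → (s1, 10010, YYV$)
  read 1, top Y: go to s2, push V → (s2, 0010, VYV$)
  read 0, top V: go to s2, push ε → (s2, 010, YV$)
  read 0, top Y: go to s1, push YY → (s1, 10, YYV$)
  read 1, top Y: go to s2, push V → (s2, 0, VYV$)
  read 0, top V: go to s2, push ε → (s2, ε, YV$)
All input consumed; state s2 ∉ F and no further ε-move applies.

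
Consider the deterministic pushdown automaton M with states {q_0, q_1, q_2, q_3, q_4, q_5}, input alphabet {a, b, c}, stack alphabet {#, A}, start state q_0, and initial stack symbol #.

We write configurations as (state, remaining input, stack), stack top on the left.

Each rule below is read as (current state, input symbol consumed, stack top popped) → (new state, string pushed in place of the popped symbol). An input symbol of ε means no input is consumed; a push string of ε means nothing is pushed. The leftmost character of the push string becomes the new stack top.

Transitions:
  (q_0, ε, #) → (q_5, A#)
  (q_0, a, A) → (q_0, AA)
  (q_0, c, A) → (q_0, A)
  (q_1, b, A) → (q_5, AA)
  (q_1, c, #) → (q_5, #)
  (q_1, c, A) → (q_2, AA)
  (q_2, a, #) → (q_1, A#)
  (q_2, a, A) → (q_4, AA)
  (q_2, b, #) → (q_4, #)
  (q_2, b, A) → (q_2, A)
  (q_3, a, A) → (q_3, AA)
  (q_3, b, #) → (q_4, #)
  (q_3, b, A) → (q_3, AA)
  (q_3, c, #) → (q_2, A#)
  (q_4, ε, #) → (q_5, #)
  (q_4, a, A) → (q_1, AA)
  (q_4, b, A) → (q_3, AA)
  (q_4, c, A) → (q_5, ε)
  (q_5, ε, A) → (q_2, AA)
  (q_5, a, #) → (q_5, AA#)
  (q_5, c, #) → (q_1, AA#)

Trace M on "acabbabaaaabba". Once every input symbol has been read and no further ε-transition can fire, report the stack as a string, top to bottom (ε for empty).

AAAAAAAAAAAAAAA#

(q_0, acabbabaaaabba, #)
  ε-move, top #: go to q_5, push A# → (q_5, acabbabaaaabba, A#)
  ε-move, top A: go to q_2, push AA → (q_2, acabbabaaaabba, AA#)
  read a, top A: go to q_4, push AA → (q_4, cabbabaaaabba, AAA#)
  read c, top A: go to q_5, push ε → (q_5, abbabaaaabba, AA#)
  ε-move, top A: go to q_2, push AA → (q_2, abbabaaaabba, AAA#)
  read a, top A: go to q_4, push AA → (q_4, bbabaaaabba, AAAA#)
  read b, top A: go to q_3, push AA → (q_3, babaaaabba, AAAAA#)
  read b, top A: go to q_3, push AA → (q_3, abaaaabba, AAAAAA#)
  read a, top A: go to q_3, push AA → (q_3, baaaabba, AAAAAAA#)
  read b, top A: go to q_3, push AA → (q_3, aaaabba, AAAAAAAA#)
  read a, top A: go to q_3, push AA → (q_3, aaabba, AAAAAAAAA#)
  read a, top A: go to q_3, push AA → (q_3, aabba, AAAAAAAAAA#)
  read a, top A: go to q_3, push AA → (q_3, abba, AAAAAAAAAAA#)
  read a, top A: go to q_3, push AA → (q_3, bba, AAAAAAAAAAAA#)
  read b, top A: go to q_3, push AA → (q_3, ba, AAAAAAAAAAAAA#)
  read b, top A: go to q_3, push AA → (q_3, a, AAAAAAAAAAAAAA#)
  read a, top A: go to q_3, push AA → (q_3, ε, AAAAAAAAAAAAAAA#)
All input consumed in state q_3 with stack AAAAAAAAAAAAAAA#.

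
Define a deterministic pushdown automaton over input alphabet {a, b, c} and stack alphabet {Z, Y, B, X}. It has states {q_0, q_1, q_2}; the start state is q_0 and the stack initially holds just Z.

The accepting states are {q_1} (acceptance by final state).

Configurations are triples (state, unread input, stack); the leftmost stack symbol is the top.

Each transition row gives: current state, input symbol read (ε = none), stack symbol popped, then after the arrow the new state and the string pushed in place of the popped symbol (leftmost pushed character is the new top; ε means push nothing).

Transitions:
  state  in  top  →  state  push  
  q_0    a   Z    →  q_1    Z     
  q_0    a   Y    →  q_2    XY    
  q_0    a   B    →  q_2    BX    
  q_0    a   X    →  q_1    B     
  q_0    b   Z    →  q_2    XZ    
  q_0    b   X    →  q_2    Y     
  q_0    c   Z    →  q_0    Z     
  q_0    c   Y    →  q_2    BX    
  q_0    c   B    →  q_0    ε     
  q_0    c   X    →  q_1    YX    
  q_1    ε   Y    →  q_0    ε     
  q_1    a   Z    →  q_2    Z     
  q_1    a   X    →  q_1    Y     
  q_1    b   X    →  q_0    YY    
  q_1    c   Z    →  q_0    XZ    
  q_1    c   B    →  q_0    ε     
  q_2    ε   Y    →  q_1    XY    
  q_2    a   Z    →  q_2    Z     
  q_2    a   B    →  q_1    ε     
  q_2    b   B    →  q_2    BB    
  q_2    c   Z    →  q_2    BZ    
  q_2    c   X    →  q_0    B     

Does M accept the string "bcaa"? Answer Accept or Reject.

(q_0, bcaa, Z)
  read b, top Z: go to q_2, push XZ → (q_2, caa, XZ)
  read c, top X: go to q_0, push B → (q_0, aa, BZ)
  read a, top B: go to q_2, push BX → (q_2, a, BXZ)
  read a, top B: go to q_1, push ε → (q_1, ε, XZ)
All input consumed; state q_1 ∈ F.

Accept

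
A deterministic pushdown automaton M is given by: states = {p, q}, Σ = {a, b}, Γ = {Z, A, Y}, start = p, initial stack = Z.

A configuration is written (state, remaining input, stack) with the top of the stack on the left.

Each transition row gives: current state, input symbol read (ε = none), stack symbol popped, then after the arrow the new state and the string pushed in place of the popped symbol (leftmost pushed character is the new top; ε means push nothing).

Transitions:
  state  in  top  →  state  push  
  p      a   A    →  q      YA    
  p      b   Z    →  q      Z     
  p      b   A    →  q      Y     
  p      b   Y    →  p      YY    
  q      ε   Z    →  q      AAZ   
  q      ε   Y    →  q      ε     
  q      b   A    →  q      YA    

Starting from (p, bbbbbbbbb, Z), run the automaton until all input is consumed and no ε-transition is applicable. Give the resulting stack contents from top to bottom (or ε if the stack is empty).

(p, bbbbbbbbb, Z) ⊢ (q, bbbbbbbb, Z) ⊢ (q, bbbbbbbb, AAZ) ⊢ (q, bbbbbbb, YAAZ) ⊢ (q, bbbbbbb, AAZ) ⊢ (q, bbbbbb, YAAZ) ⊢ (q, bbbbbb, AAZ) ⊢ (q, bbbbb, YAAZ) ⊢ (q, bbbbb, AAZ) ⊢ (q, bbbb, YAAZ) ⊢ (q, bbbb, AAZ) ⊢ (q, bbb, YAAZ) ⊢ (q, bbb, AAZ) ⊢ (q, bb, YAAZ) ⊢ (q, bb, AAZ) ⊢ (q, b, YAAZ) ⊢ (q, b, AAZ) ⊢ (q, ε, YAAZ) ⊢ (q, ε, AAZ)
All input consumed in state q with stack AAZ.

AAZ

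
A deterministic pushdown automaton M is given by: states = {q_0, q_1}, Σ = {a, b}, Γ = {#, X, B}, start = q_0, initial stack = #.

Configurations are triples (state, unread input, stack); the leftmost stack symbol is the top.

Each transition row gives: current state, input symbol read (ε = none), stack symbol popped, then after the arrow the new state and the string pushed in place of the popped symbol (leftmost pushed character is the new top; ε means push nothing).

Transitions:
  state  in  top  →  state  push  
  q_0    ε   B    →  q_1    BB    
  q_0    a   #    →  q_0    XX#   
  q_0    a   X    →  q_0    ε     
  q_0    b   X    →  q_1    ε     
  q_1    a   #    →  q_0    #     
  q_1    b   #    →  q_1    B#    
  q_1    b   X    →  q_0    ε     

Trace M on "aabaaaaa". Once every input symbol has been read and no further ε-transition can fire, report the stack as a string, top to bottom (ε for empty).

(q_0, aabaaaaa, #)
  read a, top #: go to q_0, push XX# → (q_0, abaaaaa, XX#)
  read a, top X: go to q_0, push ε → (q_0, baaaaa, X#)
  read b, top X: go to q_1, push ε → (q_1, aaaaa, #)
  read a, top #: go to q_0, push # → (q_0, aaaa, #)
  read a, top #: go to q_0, push XX# → (q_0, aaa, XX#)
  read a, top X: go to q_0, push ε → (q_0, aa, X#)
  read a, top X: go to q_0, push ε → (q_0, a, #)
  read a, top #: go to q_0, push XX# → (q_0, ε, XX#)
All input consumed in state q_0 with stack XX#.

XX#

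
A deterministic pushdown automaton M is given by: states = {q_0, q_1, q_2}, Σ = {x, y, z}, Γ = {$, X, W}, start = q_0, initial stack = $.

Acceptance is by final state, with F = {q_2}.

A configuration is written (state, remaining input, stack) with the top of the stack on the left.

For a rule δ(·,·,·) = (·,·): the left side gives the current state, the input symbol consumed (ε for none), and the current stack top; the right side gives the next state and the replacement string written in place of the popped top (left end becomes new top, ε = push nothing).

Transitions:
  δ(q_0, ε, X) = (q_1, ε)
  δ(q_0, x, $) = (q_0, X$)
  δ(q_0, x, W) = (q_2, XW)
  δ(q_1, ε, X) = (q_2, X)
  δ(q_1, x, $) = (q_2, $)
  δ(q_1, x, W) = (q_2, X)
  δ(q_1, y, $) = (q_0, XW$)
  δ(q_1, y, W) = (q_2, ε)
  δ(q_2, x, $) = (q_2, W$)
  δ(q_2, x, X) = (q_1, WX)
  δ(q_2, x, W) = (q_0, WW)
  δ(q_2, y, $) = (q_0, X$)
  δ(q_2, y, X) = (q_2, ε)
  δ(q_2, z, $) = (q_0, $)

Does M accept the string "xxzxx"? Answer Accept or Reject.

(q_0, xxzxx, $)
  read x, top $: go to q_0, push X$ → (q_0, xzxx, X$)
  ε-move, top X: go to q_1, push ε → (q_1, xzxx, $)
  read x, top $: go to q_2, push $ → (q_2, zxx, $)
  read z, top $: go to q_0, push $ → (q_0, xx, $)
  read x, top $: go to q_0, push X$ → (q_0, x, X$)
  ε-move, top X: go to q_1, push ε → (q_1, x, $)
  read x, top $: go to q_2, push $ → (q_2, ε, $)
All input consumed; state q_2 ∈ F.

Accept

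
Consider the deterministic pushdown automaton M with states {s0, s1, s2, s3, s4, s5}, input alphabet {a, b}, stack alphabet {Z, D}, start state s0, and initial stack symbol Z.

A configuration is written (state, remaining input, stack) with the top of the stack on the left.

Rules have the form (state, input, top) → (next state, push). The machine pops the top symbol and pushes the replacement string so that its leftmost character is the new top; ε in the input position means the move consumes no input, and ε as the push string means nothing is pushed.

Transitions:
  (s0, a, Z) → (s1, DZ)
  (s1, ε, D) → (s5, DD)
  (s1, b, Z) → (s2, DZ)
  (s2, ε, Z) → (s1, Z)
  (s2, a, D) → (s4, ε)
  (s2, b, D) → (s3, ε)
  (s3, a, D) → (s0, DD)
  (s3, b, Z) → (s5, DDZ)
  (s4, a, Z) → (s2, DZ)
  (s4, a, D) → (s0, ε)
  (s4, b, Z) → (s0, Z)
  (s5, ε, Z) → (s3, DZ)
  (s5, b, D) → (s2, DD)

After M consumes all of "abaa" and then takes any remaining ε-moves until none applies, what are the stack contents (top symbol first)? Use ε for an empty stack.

(s0, abaa, Z) ⊢ (s1, baa, DZ) ⊢ (s5, baa, DDZ) ⊢ (s2, aa, DDDZ) ⊢ (s4, a, DDZ) ⊢ (s0, ε, DZ)
All input consumed in state s0 with stack DZ.

DZ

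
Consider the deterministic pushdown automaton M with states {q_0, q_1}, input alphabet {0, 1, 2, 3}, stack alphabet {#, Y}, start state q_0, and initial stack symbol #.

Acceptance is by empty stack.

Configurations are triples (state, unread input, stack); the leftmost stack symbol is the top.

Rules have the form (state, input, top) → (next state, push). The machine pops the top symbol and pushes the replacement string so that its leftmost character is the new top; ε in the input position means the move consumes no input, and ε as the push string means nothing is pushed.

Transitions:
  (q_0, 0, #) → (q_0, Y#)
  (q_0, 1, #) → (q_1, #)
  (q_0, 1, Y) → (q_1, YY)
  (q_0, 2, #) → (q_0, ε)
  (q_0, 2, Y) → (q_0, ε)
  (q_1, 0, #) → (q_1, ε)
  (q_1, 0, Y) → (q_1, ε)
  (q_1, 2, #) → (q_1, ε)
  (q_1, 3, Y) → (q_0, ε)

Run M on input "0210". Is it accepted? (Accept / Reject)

(q_0, 0210, #) ⊢ (q_0, 210, Y#) ⊢ (q_0, 10, #) ⊢ (q_1, 0, #) ⊢ (q_1, ε, ε)
All input consumed and the stack is empty.

Accept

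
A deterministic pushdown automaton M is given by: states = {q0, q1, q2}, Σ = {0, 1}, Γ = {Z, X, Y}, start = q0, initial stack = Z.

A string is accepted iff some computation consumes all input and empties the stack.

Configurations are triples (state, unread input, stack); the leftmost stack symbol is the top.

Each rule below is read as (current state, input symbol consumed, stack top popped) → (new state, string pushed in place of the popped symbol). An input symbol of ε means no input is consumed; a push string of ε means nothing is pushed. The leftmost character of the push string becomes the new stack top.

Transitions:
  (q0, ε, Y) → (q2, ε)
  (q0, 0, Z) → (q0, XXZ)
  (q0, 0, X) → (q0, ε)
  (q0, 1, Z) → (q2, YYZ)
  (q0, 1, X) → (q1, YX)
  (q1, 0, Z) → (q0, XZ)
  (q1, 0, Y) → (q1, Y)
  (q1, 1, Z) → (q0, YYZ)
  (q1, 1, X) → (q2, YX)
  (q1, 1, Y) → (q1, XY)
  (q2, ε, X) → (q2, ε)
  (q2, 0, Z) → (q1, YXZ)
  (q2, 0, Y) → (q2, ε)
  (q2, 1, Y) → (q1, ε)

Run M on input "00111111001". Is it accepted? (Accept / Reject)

(q0, 00111111001, Z)
  read 0, top Z: go to q0, push XXZ → (q0, 0111111001, XXZ)
  read 0, top X: go to q0, push ε → (q0, 111111001, XZ)
  read 1, top X: go to q1, push YX → (q1, 11111001, YXZ)
  read 1, top Y: go to q1, push XY → (q1, 1111001, XYXZ)
  read 1, top X: go to q2, push YX → (q2, 111001, YXYXZ)
  read 1, top Y: go to q1, push ε → (q1, 11001, XYXZ)
  read 1, top X: go to q2, push YX → (q2, 1001, YXYXZ)
  read 1, top Y: go to q1, push ε → (q1, 001, XYXZ)
No transition applies at (q1, 001, XYXZ); input not fully consumed.

Reject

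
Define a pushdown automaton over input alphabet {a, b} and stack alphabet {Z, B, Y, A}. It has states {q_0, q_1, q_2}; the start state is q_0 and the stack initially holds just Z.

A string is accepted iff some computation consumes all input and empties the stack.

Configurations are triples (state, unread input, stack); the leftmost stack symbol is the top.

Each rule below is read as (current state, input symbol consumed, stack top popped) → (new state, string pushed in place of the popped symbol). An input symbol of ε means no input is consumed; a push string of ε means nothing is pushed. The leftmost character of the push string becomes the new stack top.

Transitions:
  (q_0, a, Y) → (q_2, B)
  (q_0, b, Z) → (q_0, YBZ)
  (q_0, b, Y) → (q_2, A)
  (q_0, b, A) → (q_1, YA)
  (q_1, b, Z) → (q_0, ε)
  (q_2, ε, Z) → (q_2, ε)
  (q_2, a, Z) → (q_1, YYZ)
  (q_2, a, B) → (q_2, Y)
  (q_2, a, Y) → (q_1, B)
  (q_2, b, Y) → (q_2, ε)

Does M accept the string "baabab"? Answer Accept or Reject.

Accept

One accepting computation: (q_0, baabab, Z) ⊢ (q_0, aabab, YBZ) ⊢ (q_2, abab, BBZ) ⊢ (q_2, bab, YBZ) ⊢ (q_2, ab, BZ) ⊢ (q_2, b, YZ) ⊢ (q_2, ε, Z) ⊢ (q_2, ε, ε)
All input consumed and the stack is empty.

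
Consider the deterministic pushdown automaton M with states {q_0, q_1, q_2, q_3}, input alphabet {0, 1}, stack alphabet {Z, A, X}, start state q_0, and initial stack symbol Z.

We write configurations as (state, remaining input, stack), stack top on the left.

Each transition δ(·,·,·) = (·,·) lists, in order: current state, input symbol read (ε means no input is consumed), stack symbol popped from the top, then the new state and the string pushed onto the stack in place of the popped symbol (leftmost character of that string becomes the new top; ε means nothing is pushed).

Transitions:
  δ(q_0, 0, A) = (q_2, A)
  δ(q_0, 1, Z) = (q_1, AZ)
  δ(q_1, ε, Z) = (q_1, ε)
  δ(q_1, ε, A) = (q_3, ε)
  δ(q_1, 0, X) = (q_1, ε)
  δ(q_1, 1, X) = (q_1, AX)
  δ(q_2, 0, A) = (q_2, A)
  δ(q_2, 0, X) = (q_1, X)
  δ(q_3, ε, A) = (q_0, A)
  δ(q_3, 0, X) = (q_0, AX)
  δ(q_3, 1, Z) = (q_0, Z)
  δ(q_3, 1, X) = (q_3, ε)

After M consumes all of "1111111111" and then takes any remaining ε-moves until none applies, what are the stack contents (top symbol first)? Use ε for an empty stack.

(q_0, 1111111111, Z)
  read 1, top Z: go to q_1, push AZ → (q_1, 111111111, AZ)
  ε-move, top A: go to q_3, push ε → (q_3, 111111111, Z)
  read 1, top Z: go to q_0, push Z → (q_0, 11111111, Z)
  read 1, top Z: go to q_1, push AZ → (q_1, 1111111, AZ)
  ε-move, top A: go to q_3, push ε → (q_3, 1111111, Z)
  read 1, top Z: go to q_0, push Z → (q_0, 111111, Z)
  read 1, top Z: go to q_1, push AZ → (q_1, 11111, AZ)
  ε-move, top A: go to q_3, push ε → (q_3, 11111, Z)
  read 1, top Z: go to q_0, push Z → (q_0, 1111, Z)
  read 1, top Z: go to q_1, push AZ → (q_1, 111, AZ)
  ε-move, top A: go to q_3, push ε → (q_3, 111, Z)
  read 1, top Z: go to q_0, push Z → (q_0, 11, Z)
  read 1, top Z: go to q_1, push AZ → (q_1, 1, AZ)
  ε-move, top A: go to q_3, push ε → (q_3, 1, Z)
  read 1, top Z: go to q_0, push Z → (q_0, ε, Z)
All input consumed in state q_0 with stack Z.

Z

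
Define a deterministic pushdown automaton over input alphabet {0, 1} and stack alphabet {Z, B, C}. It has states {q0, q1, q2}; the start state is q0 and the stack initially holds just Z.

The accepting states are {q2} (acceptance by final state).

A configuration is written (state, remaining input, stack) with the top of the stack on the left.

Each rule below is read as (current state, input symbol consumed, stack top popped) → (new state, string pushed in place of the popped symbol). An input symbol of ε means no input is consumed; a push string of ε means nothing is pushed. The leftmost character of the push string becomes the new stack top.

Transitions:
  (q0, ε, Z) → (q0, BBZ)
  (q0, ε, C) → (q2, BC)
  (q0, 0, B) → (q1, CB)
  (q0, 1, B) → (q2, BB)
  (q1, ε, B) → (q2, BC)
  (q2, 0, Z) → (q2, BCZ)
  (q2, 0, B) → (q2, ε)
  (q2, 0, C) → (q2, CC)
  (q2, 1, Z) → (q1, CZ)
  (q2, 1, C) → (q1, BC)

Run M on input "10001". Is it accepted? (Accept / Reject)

(q0, 10001, Z)
  ε-move, top Z: go to q0, push BBZ → (q0, 10001, BBZ)
  read 1, top B: go to q2, push BB → (q2, 0001, BBBZ)
  read 0, top B: go to q2, push ε → (q2, 001, BBZ)
  read 0, top B: go to q2, push ε → (q2, 01, BZ)
  read 0, top B: go to q2, push ε → (q2, 1, Z)
  read 1, top Z: go to q1, push CZ → (q1, ε, CZ)
All input consumed; state q1 ∉ F and no further ε-move applies.

Reject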